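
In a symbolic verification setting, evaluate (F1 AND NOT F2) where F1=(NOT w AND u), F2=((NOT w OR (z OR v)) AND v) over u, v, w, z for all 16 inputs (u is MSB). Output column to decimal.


F1 = (NOT w AND u)
F2 = ((NOT w OR (z OR v)) AND v)
Counterexample to F1=>F2 is where F1=1 and F2=0.
Evaluate each row (bits = u,v,w,z, MSB first):
  row 0 [0000]: F1=0 F2=0 -> F1&~F2 -> 0
  row 1 [0001]: F1=0 F2=0 -> F1&~F2 -> 0
  row 2 [0010]: F1=0 F2=0 -> F1&~F2 -> 0
  row 3 [0011]: F1=0 F2=0 -> F1&~F2 -> 0
  row 4 [0100]: F1=0 F2=1 -> F1&~F2 -> 0
  row 5 [0101]: F1=0 F2=1 -> F1&~F2 -> 0
  row 6 [0110]: F1=0 F2=1 -> F1&~F2 -> 0
  row 7 [0111]: F1=0 F2=1 -> F1&~F2 -> 0
  row 8 [1000]: F1=1 F2=0 -> F1&~F2 -> 1
  row 9 [1001]: F1=1 F2=0 -> F1&~F2 -> 1
  row 10 [1010]: F1=0 F2=0 -> F1&~F2 -> 0
  row 11 [1011]: F1=0 F2=0 -> F1&~F2 -> 0
  row 12 [1100]: F1=1 F2=1 -> F1&~F2 -> 0
  row 13 [1101]: F1=1 F2=1 -> F1&~F2 -> 0
  row 14 [1110]: F1=0 F2=1 -> F1&~F2 -> 0
  row 15 [1111]: F1=0 F2=1 -> F1&~F2 -> 0
Full result column, 4 rows per line (u,v fixed per line; w,z runs 00..11 left to right):
  rows 0-3 [u,v=00]: 0000  = hex 0
  rows 4-7 [u,v=01]: 0000  = hex 0
  rows 8-11 [u,v=10]: 1100  = hex C
  rows 12-15 [u,v=11]: 0000  = hex 0
Counterexample vector (row 0 .. row 15) = 0000000011000000
Output column grouped in 4s = 0000 0000 1100 0000 = 0x00C0
Convert to decimal digit by digit (value = value*16 + digit):
  0 -> 0
  0*16 + 0 = 0
  0*16 + 12 (C) = 12
  12*16 + 0 = 192
Decimal = 192

192


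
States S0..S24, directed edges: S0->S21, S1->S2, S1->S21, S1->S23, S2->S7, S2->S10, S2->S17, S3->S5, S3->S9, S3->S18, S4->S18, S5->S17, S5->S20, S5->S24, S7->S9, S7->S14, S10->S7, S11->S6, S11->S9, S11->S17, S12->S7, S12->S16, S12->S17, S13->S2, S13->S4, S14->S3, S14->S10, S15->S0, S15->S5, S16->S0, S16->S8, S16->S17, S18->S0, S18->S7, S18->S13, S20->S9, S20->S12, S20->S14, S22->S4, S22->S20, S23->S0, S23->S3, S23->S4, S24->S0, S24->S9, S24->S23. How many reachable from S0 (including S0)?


BFS from S0:
  layer 0: {S0}
  layer 1: {S21}
Reachable set: {S0, S21}
Count = 2

2


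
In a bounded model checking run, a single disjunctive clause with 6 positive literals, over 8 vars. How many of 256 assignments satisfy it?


Step 1: Total=2^8=256
Step 2: Unsat when all 6 false: 2^2=4
Step 3: Sat=256-4=252

252


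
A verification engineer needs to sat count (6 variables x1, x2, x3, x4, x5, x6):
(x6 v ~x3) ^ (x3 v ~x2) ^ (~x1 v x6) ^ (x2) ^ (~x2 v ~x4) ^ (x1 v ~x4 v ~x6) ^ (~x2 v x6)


CNF with 7 clauses over 6 vars (64 assignments).
An assignment satisfies CNF iff every clause has >=1 true literal.
Check each row (bits = x1,x2,x3,x4,x5,x6; clause T/F shown):
  row 0 [000000]: clauses=TTTFTTT -> 0
  row 1 [000001]: clauses=TTTFTTT -> 0
  row 2 [000010]: clauses=TTTFTTT -> 0
  row 3 [000011]: clauses=TTTFTTT -> 0
  row 4 [000100]: clauses=TTTFTTT -> 0
  (every remaining row is evaluated the same way; all 64 results are listed next)
Full result column, 8 rows per line (x1,x2,x3 fixed per line; x4,x5,x6 runs 000..111 left to right):
  rows 0-7 [x1,x2,x3=000]: 00000000  (ones: 0)
  rows 8-15 [x1,x2,x3=001]: 00000000  (ones: 0)
  rows 16-23 [x1,x2,x3=010]: 00000000  (ones: 0)
  rows 24-31 [x1,x2,x3=011]: 01010000  (ones: 2)
  rows 32-39 [x1,x2,x3=100]: 00000000  (ones: 0)
  rows 40-47 [x1,x2,x3=101]: 00000000  (ones: 0)
  rows 48-55 [x1,x2,x3=110]: 00000000  (ones: 0)
  rows 56-63 [x1,x2,x3=111]: 01010000  (ones: 2)
Satisfying assignments = 0+0+0+2+0+0+0+2 = 4

4


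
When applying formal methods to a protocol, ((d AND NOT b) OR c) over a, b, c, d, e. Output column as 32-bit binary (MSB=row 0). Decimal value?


Formula: ((d AND NOT b) OR c) over a, b, c, d, e (32 rows)
Evaluate each row (bits = a,b,c,d,e, MSB first):
  row 0 [00000]: ((0 AND NOT 0) OR 0) -> 0
  row 1 [00001]: ((0 AND NOT 0) OR 0) -> 0
  row 2 [00010]: ((1 AND NOT 0) OR 0) -> 1
  row 3 [00011]: ((1 AND NOT 0) OR 0) -> 1
  row 4 [00100]: ((0 AND NOT 0) OR 1) -> 1
  row 5 [00101]: ((0 AND NOT 0) OR 1) -> 1
  row 6 [00110]: ((1 AND NOT 0) OR 1) -> 1
  row 7 [00111]: ((1 AND NOT 0) OR 1) -> 1
  row 8 [01000]: ((0 AND NOT 1) OR 0) -> 0
  row 9 [01001]: ((0 AND NOT 1) OR 0) -> 0
  row 10 [01010]: ((1 AND NOT 1) OR 0) -> 0
  row 11 [01011]: ((1 AND NOT 1) OR 0) -> 0
  row 12 [01100]: ((0 AND NOT 1) OR 1) -> 1
  row 13 [01101]: ((0 AND NOT 1) OR 1) -> 1
  row 14 [01110]: ((1 AND NOT 1) OR 1) -> 1
  row 15 [01111]: ((1 AND NOT 1) OR 1) -> 1
  row 16 [10000]: ((0 AND NOT 0) OR 0) -> 0
  row 17 [10001]: ((0 AND NOT 0) OR 0) -> 0
  row 18 [10010]: ((1 AND NOT 0) OR 0) -> 1
  row 19 [10011]: ((1 AND NOT 0) OR 0) -> 1
  row 20 [10100]: ((0 AND NOT 0) OR 1) -> 1
  row 21 [10101]: ((0 AND NOT 0) OR 1) -> 1
  row 22 [10110]: ((1 AND NOT 0) OR 1) -> 1
  row 23 [10111]: ((1 AND NOT 0) OR 1) -> 1
  row 24 [11000]: ((0 AND NOT 1) OR 0) -> 0
  row 25 [11001]: ((0 AND NOT 1) OR 0) -> 0
  row 26 [11010]: ((1 AND NOT 1) OR 0) -> 0
  row 27 [11011]: ((1 AND NOT 1) OR 0) -> 0
  row 28 [11100]: ((0 AND NOT 1) OR 1) -> 1
  row 29 [11101]: ((0 AND NOT 1) OR 1) -> 1
  row 30 [11110]: ((1 AND NOT 1) OR 1) -> 1
  row 31 [11111]: ((1 AND NOT 1) OR 1) -> 1
Full result column, 4 rows per line (a,b,c fixed per line; d,e runs 00..11 left to right):
  rows 0-3 [a,b,c=000]: 0011  = hex 3
  rows 4-7 [a,b,c=001]: 1111  = hex F
  rows 8-11 [a,b,c=010]: 0000  = hex 0
  rows 12-15 [a,b,c=011]: 1111  = hex F
  rows 16-19 [a,b,c=100]: 0011  = hex 3
  rows 20-23 [a,b,c=101]: 1111  = hex F
  rows 24-27 [a,b,c=110]: 0000  = hex 0
  rows 28-31 [a,b,c=111]: 1111  = hex F
Output column (row 0 .. row 31) = 00111111000011110011111100001111
Output column grouped in 4s = 0011 1111 0000 1111 0011 1111 0000 1111 = 0x3F0F3F0F
Convert to decimal digit by digit (value = value*16 + digit):
  3 -> 3
  3*16 + 15 (F) = 63
  63*16 + 0 = 1008
  1008*16 + 15 (F) = 16143
  16143*16 + 3 = 258291
  258291*16 + 15 (F) = 4132671
  4132671*16 + 0 = 66122736
  66122736*16 + 15 (F) = 1057963791
Decimal = 1057963791

1057963791


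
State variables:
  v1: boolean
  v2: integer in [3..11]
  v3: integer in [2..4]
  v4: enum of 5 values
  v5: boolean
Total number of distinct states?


State space = product of domain sizes of all variables.
Domain sizes:
  v1 (boolean): 2
  v2 (integer in [3..11]): 9
  v3 (integer in [2..4]): 3
  v4 (enum of 5 values): 5
  v5 (boolean): 2
Product = 2 * 9 * 3 * 5 * 2 = 540

540


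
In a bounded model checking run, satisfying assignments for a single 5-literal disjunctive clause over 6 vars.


Step 1: Total=2^6=64
Step 2: Unsat when all 5 false: 2^1=2
Step 3: Sat=64-2=62

62


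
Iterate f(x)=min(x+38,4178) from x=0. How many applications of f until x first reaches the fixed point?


Step 1: x=0, cap=4178, increment=38
Step 2: x grows by 38 each step until capped at 4178; fixed point is x=4178
Step 3: iterations = ceil(4178/38) = 110

110


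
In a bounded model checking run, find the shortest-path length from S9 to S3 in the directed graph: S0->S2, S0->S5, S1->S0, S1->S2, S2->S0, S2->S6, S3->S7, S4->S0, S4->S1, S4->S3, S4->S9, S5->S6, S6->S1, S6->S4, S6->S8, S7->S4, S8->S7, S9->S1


BFS layer-by-layer from S9:
  dist 0: {S9}
  dist 1: {S1}
  dist 2: {S0, S2}
  dist 3: {S5, S6}
  dist 4: {S4, S8}
  dist 5: {S3, S7}
  -> S3 reached at distance 5
Shortest path length = 5

5


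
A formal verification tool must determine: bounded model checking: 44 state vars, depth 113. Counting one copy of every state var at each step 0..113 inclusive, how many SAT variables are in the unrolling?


BMC unrolls to depth k, creating one copy of each state var for steps 0..k.
Step count = 113 + 1 = 114 (steps 0 through 113)
Vars per step = 44
Total = 44 * 114 = 5016

5016


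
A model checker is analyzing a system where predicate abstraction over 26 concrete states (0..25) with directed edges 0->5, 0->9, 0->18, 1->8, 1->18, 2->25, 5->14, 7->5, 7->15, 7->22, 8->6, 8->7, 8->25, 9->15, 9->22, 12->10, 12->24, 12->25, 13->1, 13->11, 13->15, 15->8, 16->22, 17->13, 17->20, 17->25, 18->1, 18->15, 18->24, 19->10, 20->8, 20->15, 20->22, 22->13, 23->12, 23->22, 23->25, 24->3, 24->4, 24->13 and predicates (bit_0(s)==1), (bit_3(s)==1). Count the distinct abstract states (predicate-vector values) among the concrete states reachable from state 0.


BFS from 0:
Concrete reachable: {0, 1, 3, 4, 5, 6, 7, 8, 9, 11, 13, 14, 15, 18, 22, 24, 25}
Abstract via predicates (bit_0(s)==1), (bit_3(s)==1):
  (0,0) <- {0, 4, 6, 18, 22}
  (0,1) <- {8, 14, 24}
  (1,0) <- {1, 3, 5, 7}
  (1,1) <- {9, 11, 13, 15, 25}
Distinct abstract states = 4

4


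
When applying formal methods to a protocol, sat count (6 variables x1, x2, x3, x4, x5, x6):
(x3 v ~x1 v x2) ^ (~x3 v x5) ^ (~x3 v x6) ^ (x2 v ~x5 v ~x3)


CNF with 4 clauses over 6 vars (64 assignments).
An assignment satisfies CNF iff every clause has >=1 true literal.
Check each row (bits = x1,x2,x3,x4,x5,x6; clause T/F shown):
  row 0 [000000]: clauses=TTTT -> 1
  row 1 [000001]: clauses=TTTT -> 1
  row 2 [000010]: clauses=TTTT -> 1
  row 3 [000011]: clauses=TTTT -> 1
  row 4 [000100]: clauses=TTTT -> 1
  (every remaining row is evaluated the same way; all 64 results are listed next)
Full result column, 8 rows per line (x1,x2,x3 fixed per line; x4,x5,x6 runs 000..111 left to right):
  rows 0-7 [x1,x2,x3=000]: 11111111  (ones: 8)
  rows 8-15 [x1,x2,x3=001]: 00000000  (ones: 0)
  rows 16-23 [x1,x2,x3=010]: 11111111  (ones: 8)
  rows 24-31 [x1,x2,x3=011]: 00010001  (ones: 2)
  rows 32-39 [x1,x2,x3=100]: 00000000  (ones: 0)
  rows 40-47 [x1,x2,x3=101]: 00000000  (ones: 0)
  rows 48-55 [x1,x2,x3=110]: 11111111  (ones: 8)
  rows 56-63 [x1,x2,x3=111]: 00010001  (ones: 2)
Satisfying assignments = 8+0+8+2+0+0+8+2 = 28

28


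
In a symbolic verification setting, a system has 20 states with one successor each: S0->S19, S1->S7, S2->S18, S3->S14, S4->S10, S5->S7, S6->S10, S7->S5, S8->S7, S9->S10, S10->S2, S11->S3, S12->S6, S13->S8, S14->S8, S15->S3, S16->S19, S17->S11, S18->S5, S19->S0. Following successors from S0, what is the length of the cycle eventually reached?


Trace from S0 until a state repeats:
  S0 -> S19 -> S0
S0 first seen at step 0, revisited at step 2.
Cycle length = 2 - 0 = 2

2


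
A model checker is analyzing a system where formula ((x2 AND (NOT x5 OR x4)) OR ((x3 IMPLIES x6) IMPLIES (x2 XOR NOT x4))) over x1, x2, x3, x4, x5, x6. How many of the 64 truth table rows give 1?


Formula: ((x2 AND (NOT x5 OR x4)) OR ((x3 IMPLIES x6) IMPLIES (x2 XOR NOT x4))) over 6 vars (64 rows)
Evaluate each row (x1, x2, x3, x4, x5, x6 as bits, MSB first):
  row 0 [000000]: ((0 AND (NOT 0 OR 0)) OR ((0 IMPLIES 0) IMPLIES (0 XOR NOT 0))) -> 1
  row 1 [000001]: ((0 AND (NOT 0 OR 0)) OR ((0 IMPLIES 1) IMPLIES (0 XOR NOT 0))) -> 1
  row 2 [000010]: ((0 AND (NOT 1 OR 0)) OR ((0 IMPLIES 0) IMPLIES (0 XOR NOT 0))) -> 1
  row 3 [000011]: ((0 AND (NOT 1 OR 0)) OR ((0 IMPLIES 1) IMPLIES (0 XOR NOT 0))) -> 1
  row 4 [000100]: ((0 AND (NOT 0 OR 1)) OR ((0 IMPLIES 0) IMPLIES (0 XOR NOT 1))) -> 0
  (every remaining row is evaluated the same way; all 64 results are listed next)
Full result column, 8 rows per line (x1,x2,x3 fixed per line; x4,x5,x6 runs 000..111 left to right):
  rows 0-7 [x1,x2,x3=000]: 11110000  (ones: 4)
  rows 8-15 [x1,x2,x3=001]: 11111010  (ones: 6)
  rows 16-23 [x1,x2,x3=010]: 11001111  (ones: 6)
  rows 24-31 [x1,x2,x3=011]: 11101111  (ones: 7)
  rows 32-39 [x1,x2,x3=100]: 11110000  (ones: 4)
  rows 40-47 [x1,x2,x3=101]: 11111010  (ones: 6)
  rows 48-55 [x1,x2,x3=110]: 11001111  (ones: 6)
  rows 56-63 [x1,x2,x3=111]: 11101111  (ones: 7)
Count of 1-rows = 4+6+6+7+4+6+6+7 = 46

46


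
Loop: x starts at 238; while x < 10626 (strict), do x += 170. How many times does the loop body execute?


Step 1: x goes from 238 toward 10626 by 170; the body runs while x<10626, so iterations = ceil((bound-start)/step)
Step 2: Distance=10388
Step 3: ceil(10388/170)=62

62


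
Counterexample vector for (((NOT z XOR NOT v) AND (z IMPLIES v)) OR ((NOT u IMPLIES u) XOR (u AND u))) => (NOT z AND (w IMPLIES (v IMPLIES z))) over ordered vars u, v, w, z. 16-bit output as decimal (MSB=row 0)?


F1 = (((NOT z XOR NOT v) AND (z IMPLIES v)) OR ((NOT u IMPLIES u) XOR (u AND u)))
F2 = (NOT z AND (w IMPLIES (v IMPLIES z)))
Counterexample to F1=>F2 is where F1=1 and F2=0.
Evaluate each row (bits = u,v,w,z, MSB first):
  row 0 [0000]: F1=0 F2=1 -> F1&~F2 -> 0
  row 1 [0001]: F1=0 F2=0 -> F1&~F2 -> 0
  row 2 [0010]: F1=0 F2=1 -> F1&~F2 -> 0
  row 3 [0011]: F1=0 F2=0 -> F1&~F2 -> 0
  row 4 [0100]: F1=1 F2=1 -> F1&~F2 -> 0
  row 5 [0101]: F1=0 F2=0 -> F1&~F2 -> 0
  row 6 [0110]: F1=1 F2=0 -> F1&~F2 -> 1
  row 7 [0111]: F1=0 F2=0 -> F1&~F2 -> 0
  row 8 [1000]: F1=0 F2=1 -> F1&~F2 -> 0
  row 9 [1001]: F1=0 F2=0 -> F1&~F2 -> 0
  row 10 [1010]: F1=0 F2=1 -> F1&~F2 -> 0
  row 11 [1011]: F1=0 F2=0 -> F1&~F2 -> 0
  row 12 [1100]: F1=1 F2=1 -> F1&~F2 -> 0
  row 13 [1101]: F1=0 F2=0 -> F1&~F2 -> 0
  row 14 [1110]: F1=1 F2=0 -> F1&~F2 -> 1
  row 15 [1111]: F1=0 F2=0 -> F1&~F2 -> 0
Full result column, 4 rows per line (u,v fixed per line; w,z runs 00..11 left to right):
  rows 0-3 [u,v=00]: 0000  = hex 0
  rows 4-7 [u,v=01]: 0010  = hex 2
  rows 8-11 [u,v=10]: 0000  = hex 0
  rows 12-15 [u,v=11]: 0010  = hex 2
Counterexample vector (row 0 .. row 15) = 0000001000000010
Output column grouped in 4s = 0000 0010 0000 0010 = 0x0202
Convert to decimal digit by digit (value = value*16 + digit):
  0 -> 0
  0*16 + 2 = 2
  2*16 + 0 = 32
  32*16 + 2 = 514
Decimal = 514

514


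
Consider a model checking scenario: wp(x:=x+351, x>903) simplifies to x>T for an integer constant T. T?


Formula: wp(x:=E, P) = P[E/x] (substitute E for x in postcondition)
Step 1: Postcondition: x>903
Step 2: Substitute x+351 for x: x+351>903
Step 3: Solve for x: x > 903-351 = 552

552


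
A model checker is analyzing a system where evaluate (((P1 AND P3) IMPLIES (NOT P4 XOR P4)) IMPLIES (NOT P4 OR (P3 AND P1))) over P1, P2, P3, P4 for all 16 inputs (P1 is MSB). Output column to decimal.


Formula: (((P1 AND P3) IMPLIES (NOT P4 XOR P4)) IMPLIES (NOT P4 OR (P3 AND P1))) over P1, P2, P3, P4 (16 rows)
Evaluate each row (bits = P1,P2,P3,P4, MSB first):
  row 0 [0000]: (((0 AND 0) IMPLIES (NOT 0 XOR 0)) IMPLIES (NOT 0 OR (0 AND 0))) -> 1
  row 1 [0001]: (((0 AND 0) IMPLIES (NOT 1 XOR 1)) IMPLIES (NOT 1 OR (0 AND 0))) -> 0
  row 2 [0010]: (((0 AND 1) IMPLIES (NOT 0 XOR 0)) IMPLIES (NOT 0 OR (1 AND 0))) -> 1
  row 3 [0011]: (((0 AND 1) IMPLIES (NOT 1 XOR 1)) IMPLIES (NOT 1 OR (1 AND 0))) -> 0
  row 4 [0100]: (((0 AND 0) IMPLIES (NOT 0 XOR 0)) IMPLIES (NOT 0 OR (0 AND 0))) -> 1
  row 5 [0101]: (((0 AND 0) IMPLIES (NOT 1 XOR 1)) IMPLIES (NOT 1 OR (0 AND 0))) -> 0
  row 6 [0110]: (((0 AND 1) IMPLIES (NOT 0 XOR 0)) IMPLIES (NOT 0 OR (1 AND 0))) -> 1
  row 7 [0111]: (((0 AND 1) IMPLIES (NOT 1 XOR 1)) IMPLIES (NOT 1 OR (1 AND 0))) -> 0
  row 8 [1000]: (((1 AND 0) IMPLIES (NOT 0 XOR 0)) IMPLIES (NOT 0 OR (0 AND 1))) -> 1
  row 9 [1001]: (((1 AND 0) IMPLIES (NOT 1 XOR 1)) IMPLIES (NOT 1 OR (0 AND 1))) -> 0
  row 10 [1010]: (((1 AND 1) IMPLIES (NOT 0 XOR 0)) IMPLIES (NOT 0 OR (1 AND 1))) -> 1
  row 11 [1011]: (((1 AND 1) IMPLIES (NOT 1 XOR 1)) IMPLIES (NOT 1 OR (1 AND 1))) -> 1
  row 12 [1100]: (((1 AND 0) IMPLIES (NOT 0 XOR 0)) IMPLIES (NOT 0 OR (0 AND 1))) -> 1
  row 13 [1101]: (((1 AND 0) IMPLIES (NOT 1 XOR 1)) IMPLIES (NOT 1 OR (0 AND 1))) -> 0
  row 14 [1110]: (((1 AND 1) IMPLIES (NOT 0 XOR 0)) IMPLIES (NOT 0 OR (1 AND 1))) -> 1
  row 15 [1111]: (((1 AND 1) IMPLIES (NOT 1 XOR 1)) IMPLIES (NOT 1 OR (1 AND 1))) -> 1
Full result column, 4 rows per line (P1,P2 fixed per line; P3,P4 runs 00..11 left to right):
  rows 0-3 [P1,P2=00]: 1010  = hex A
  rows 4-7 [P1,P2=01]: 1010  = hex A
  rows 8-11 [P1,P2=10]: 1011  = hex B
  rows 12-15 [P1,P2=11]: 1011  = hex B
Output column (row 0 .. row 15) = 1010101010111011
Output column grouped in 4s = 1010 1010 1011 1011 = 0xAABB
Convert to decimal digit by digit (value = value*16 + digit):
  A -> 10
  10*16 + 10 (A) = 170
  170*16 + 11 (B) = 2731
  2731*16 + 11 (B) = 43707
Decimal = 43707

43707


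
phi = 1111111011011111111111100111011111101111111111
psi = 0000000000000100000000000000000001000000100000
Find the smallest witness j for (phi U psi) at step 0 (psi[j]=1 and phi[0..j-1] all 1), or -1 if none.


(phi U psi) at 0: need smallest j with psi[j]=1 and phi[i]=1 for all i in [0,j).
Scan from step 0:
  step 0: phi=1, psi=0 -> continue
  step 1: phi=1, psi=0 -> continue
  step 2: phi=1, psi=0 -> continue
  step 3: phi=1, psi=0 -> continue
  step 7: phi=0 -> phi-prefix broken from here
  step 13: psi=1 but phi already failed -> not a witness
  step 33: psi=1 but phi already failed -> not a witness
  step 40: psi=1 but phi already failed -> not a witness
  end of trace: no witness -> -1
Witness step = -1

-1


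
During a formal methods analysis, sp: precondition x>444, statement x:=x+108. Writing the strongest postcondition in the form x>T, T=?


Formula: sp(P, x:=E) = exists old_x. (x = E[old_x/x]) AND P[old_x/x] (old_x is the value of x before the assignment; eliminate old_x by solving x = E[old_x/x] for old_x)
Step 1: Precondition P: x>444, i.e. old_x > 444
Step 2: Assignment gives x = old_x + 108, so old_x = x - 108
Step 3: Substitute into P: x - 108 > 444
Step 4: Simplify: x > 444+108 = 552

552


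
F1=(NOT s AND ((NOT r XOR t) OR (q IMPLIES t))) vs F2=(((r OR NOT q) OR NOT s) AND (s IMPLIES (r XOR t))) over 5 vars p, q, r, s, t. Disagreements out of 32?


F1 = (NOT s AND ((NOT r XOR t) OR (q IMPLIES t)))
F2 = (((r OR NOT q) OR NOT s) AND (s IMPLIES (r XOR t)))
Evaluate both on each of 32 rows (bits = p,q,r,s,t):
  row 0 [00000]: F1=1 F2=1 -> 0
  row 1 [00001]: F1=1 F2=1 -> 0
  row 2 [00010]: F1=0 F2=0 -> 0
  row 3 [00011]: F1=0 F2=1 (differ) -> 1
  row 4 [00100]: F1=1 F2=1 -> 0
  row 5 [00101]: F1=1 F2=1 -> 0
  row 6 [00110]: F1=0 F2=1 (differ) -> 1
  row 7 [00111]: F1=0 F2=0 -> 0
  row 8 [01000]: F1=1 F2=1 -> 0
  row 9 [01001]: F1=1 F2=1 -> 0
  row 10 [01010]: F1=0 F2=0 -> 0
  row 11 [01011]: F1=0 F2=0 -> 0
  row 12 [01100]: F1=0 F2=1 (differ) -> 1
  row 13 [01101]: F1=1 F2=1 -> 0
  row 14 [01110]: F1=0 F2=1 (differ) -> 1
  row 15 [01111]: F1=0 F2=0 -> 0
  row 16 [10000]: F1=1 F2=1 -> 0
  row 17 [10001]: F1=1 F2=1 -> 0
  row 18 [10010]: F1=0 F2=0 -> 0
  row 19 [10011]: F1=0 F2=1 (differ) -> 1
  row 20 [10100]: F1=1 F2=1 -> 0
  row 21 [10101]: F1=1 F2=1 -> 0
  row 22 [10110]: F1=0 F2=1 (differ) -> 1
  row 23 [10111]: F1=0 F2=0 -> 0
  row 24 [11000]: F1=1 F2=1 -> 0
  row 25 [11001]: F1=1 F2=1 -> 0
  row 26 [11010]: F1=0 F2=0 -> 0
  row 27 [11011]: F1=0 F2=0 -> 0
  row 28 [11100]: F1=0 F2=1 (differ) -> 1
  row 29 [11101]: F1=1 F2=1 -> 0
  row 30 [11110]: F1=0 F2=1 (differ) -> 1
  row 31 [11111]: F1=0 F2=0 -> 0
Full result column, 8 rows per line (p,q fixed per line; r,s,t runs 000..111 left to right):
  rows 0-7 [p,q=00]: 00010010  (ones: 2)
  rows 8-15 [p,q=01]: 00001010  (ones: 2)
  rows 16-23 [p,q=10]: 00010010  (ones: 2)
  rows 24-31 [p,q=11]: 00001010  (ones: 2)
Disagreements = 2+2+2+2 = 8

8


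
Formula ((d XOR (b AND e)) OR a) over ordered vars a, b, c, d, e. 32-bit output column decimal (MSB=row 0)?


Formula: ((d XOR (b AND e)) OR a) over a, b, c, d, e (32 rows)
Evaluate each row (bits = a,b,c,d,e, MSB first):
  row 0 [00000]: ((0 XOR (0 AND 0)) OR 0) -> 0
  row 1 [00001]: ((0 XOR (0 AND 1)) OR 0) -> 0
  row 2 [00010]: ((1 XOR (0 AND 0)) OR 0) -> 1
  row 3 [00011]: ((1 XOR (0 AND 1)) OR 0) -> 1
  row 4 [00100]: ((0 XOR (0 AND 0)) OR 0) -> 0
  row 5 [00101]: ((0 XOR (0 AND 1)) OR 0) -> 0
  row 6 [00110]: ((1 XOR (0 AND 0)) OR 0) -> 1
  row 7 [00111]: ((1 XOR (0 AND 1)) OR 0) -> 1
  row 8 [01000]: ((0 XOR (1 AND 0)) OR 0) -> 0
  row 9 [01001]: ((0 XOR (1 AND 1)) OR 0) -> 1
  row 10 [01010]: ((1 XOR (1 AND 0)) OR 0) -> 1
  row 11 [01011]: ((1 XOR (1 AND 1)) OR 0) -> 0
  row 12 [01100]: ((0 XOR (1 AND 0)) OR 0) -> 0
  row 13 [01101]: ((0 XOR (1 AND 1)) OR 0) -> 1
  row 14 [01110]: ((1 XOR (1 AND 0)) OR 0) -> 1
  row 15 [01111]: ((1 XOR (1 AND 1)) OR 0) -> 0
  row 16 [10000]: ((0 XOR (0 AND 0)) OR 1) -> 1
  row 17 [10001]: ((0 XOR (0 AND 1)) OR 1) -> 1
  row 18 [10010]: ((1 XOR (0 AND 0)) OR 1) -> 1
  row 19 [10011]: ((1 XOR (0 AND 1)) OR 1) -> 1
  row 20 [10100]: ((0 XOR (0 AND 0)) OR 1) -> 1
  row 21 [10101]: ((0 XOR (0 AND 1)) OR 1) -> 1
  row 22 [10110]: ((1 XOR (0 AND 0)) OR 1) -> 1
  row 23 [10111]: ((1 XOR (0 AND 1)) OR 1) -> 1
  row 24 [11000]: ((0 XOR (1 AND 0)) OR 1) -> 1
  row 25 [11001]: ((0 XOR (1 AND 1)) OR 1) -> 1
  row 26 [11010]: ((1 XOR (1 AND 0)) OR 1) -> 1
  row 27 [11011]: ((1 XOR (1 AND 1)) OR 1) -> 1
  row 28 [11100]: ((0 XOR (1 AND 0)) OR 1) -> 1
  row 29 [11101]: ((0 XOR (1 AND 1)) OR 1) -> 1
  row 30 [11110]: ((1 XOR (1 AND 0)) OR 1) -> 1
  row 31 [11111]: ((1 XOR (1 AND 1)) OR 1) -> 1
Full result column, 4 rows per line (a,b,c fixed per line; d,e runs 00..11 left to right):
  rows 0-3 [a,b,c=000]: 0011  = hex 3
  rows 4-7 [a,b,c=001]: 0011  = hex 3
  rows 8-11 [a,b,c=010]: 0110  = hex 6
  rows 12-15 [a,b,c=011]: 0110  = hex 6
  rows 16-19 [a,b,c=100]: 1111  = hex F
  rows 20-23 [a,b,c=101]: 1111  = hex F
  rows 24-27 [a,b,c=110]: 1111  = hex F
  rows 28-31 [a,b,c=111]: 1111  = hex F
Output column (row 0 .. row 31) = 00110011011001101111111111111111
Output column grouped in 4s = 0011 0011 0110 0110 1111 1111 1111 1111 = 0x3366FFFF
Convert to decimal digit by digit (value = value*16 + digit):
  3 -> 3
  3*16 + 3 = 51
  51*16 + 6 = 822
  822*16 + 6 = 13158
  13158*16 + 15 (F) = 210543
  210543*16 + 15 (F) = 3368703
  3368703*16 + 15 (F) = 53899263
  53899263*16 + 15 (F) = 862388223
Decimal = 862388223

862388223


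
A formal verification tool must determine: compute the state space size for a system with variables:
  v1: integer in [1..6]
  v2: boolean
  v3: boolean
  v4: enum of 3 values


State space = product of domain sizes of all variables.
Domain sizes:
  v1 (integer in [1..6]): 6
  v2 (boolean): 2
  v3 (boolean): 2
  v4 (enum of 3 values): 3
Product = 6 * 2 * 2 * 3 = 72

72


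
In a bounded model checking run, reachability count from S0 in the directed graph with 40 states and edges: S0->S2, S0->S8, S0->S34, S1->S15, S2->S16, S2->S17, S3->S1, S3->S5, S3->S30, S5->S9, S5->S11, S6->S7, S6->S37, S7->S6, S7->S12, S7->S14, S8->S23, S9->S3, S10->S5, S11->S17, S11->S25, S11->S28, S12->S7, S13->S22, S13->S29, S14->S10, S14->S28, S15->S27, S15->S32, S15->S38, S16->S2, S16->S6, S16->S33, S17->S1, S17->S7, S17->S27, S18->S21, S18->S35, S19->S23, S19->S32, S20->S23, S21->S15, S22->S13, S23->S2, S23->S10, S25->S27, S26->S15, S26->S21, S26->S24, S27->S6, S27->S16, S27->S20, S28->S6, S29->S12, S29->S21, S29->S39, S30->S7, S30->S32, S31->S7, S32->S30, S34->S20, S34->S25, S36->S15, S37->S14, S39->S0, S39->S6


BFS from S0:
  layer 0: {S0}
  layer 1: {S2, S8, S34}
  layer 2: {S16, S17, S20, S23, S25}
  layer 3: {S1, S6, S7, S10, S27, S33}
  layer 4: {S5, S12, S14, S15, S37}
  layer 5: {S9, S11, S28, S32, S38}
  layer 6: {S3, S30}
Reachable set: {S0, S1, S2, S3, S5, S6, S7, S8, S9, S10, S11, S12, S14, S15, S16, S17, S20, S23, S25, S27, S28, S30, S32, S33, S34, S37, S38}
Count = 27

27


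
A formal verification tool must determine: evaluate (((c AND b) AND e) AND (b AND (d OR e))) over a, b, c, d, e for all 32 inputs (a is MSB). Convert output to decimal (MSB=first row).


Formula: (((c AND b) AND e) AND (b AND (d OR e))) over a, b, c, d, e (32 rows)
Evaluate each row (bits = a,b,c,d,e, MSB first):
  row 0 [00000]: (((0 AND 0) AND 0) AND (0 AND (0 OR 0))) -> 0
  row 1 [00001]: (((0 AND 0) AND 1) AND (0 AND (0 OR 1))) -> 0
  row 2 [00010]: (((0 AND 0) AND 0) AND (0 AND (1 OR 0))) -> 0
  row 3 [00011]: (((0 AND 0) AND 1) AND (0 AND (1 OR 1))) -> 0
  row 4 [00100]: (((1 AND 0) AND 0) AND (0 AND (0 OR 0))) -> 0
  row 5 [00101]: (((1 AND 0) AND 1) AND (0 AND (0 OR 1))) -> 0
  row 6 [00110]: (((1 AND 0) AND 0) AND (0 AND (1 OR 0))) -> 0
  row 7 [00111]: (((1 AND 0) AND 1) AND (0 AND (1 OR 1))) -> 0
  row 8 [01000]: (((0 AND 1) AND 0) AND (1 AND (0 OR 0))) -> 0
  row 9 [01001]: (((0 AND 1) AND 1) AND (1 AND (0 OR 1))) -> 0
  row 10 [01010]: (((0 AND 1) AND 0) AND (1 AND (1 OR 0))) -> 0
  row 11 [01011]: (((0 AND 1) AND 1) AND (1 AND (1 OR 1))) -> 0
  row 12 [01100]: (((1 AND 1) AND 0) AND (1 AND (0 OR 0))) -> 0
  row 13 [01101]: (((1 AND 1) AND 1) AND (1 AND (0 OR 1))) -> 1
  row 14 [01110]: (((1 AND 1) AND 0) AND (1 AND (1 OR 0))) -> 0
  row 15 [01111]: (((1 AND 1) AND 1) AND (1 AND (1 OR 1))) -> 1
  row 16 [10000]: (((0 AND 0) AND 0) AND (0 AND (0 OR 0))) -> 0
  row 17 [10001]: (((0 AND 0) AND 1) AND (0 AND (0 OR 1))) -> 0
  row 18 [10010]: (((0 AND 0) AND 0) AND (0 AND (1 OR 0))) -> 0
  row 19 [10011]: (((0 AND 0) AND 1) AND (0 AND (1 OR 1))) -> 0
  row 20 [10100]: (((1 AND 0) AND 0) AND (0 AND (0 OR 0))) -> 0
  row 21 [10101]: (((1 AND 0) AND 1) AND (0 AND (0 OR 1))) -> 0
  row 22 [10110]: (((1 AND 0) AND 0) AND (0 AND (1 OR 0))) -> 0
  row 23 [10111]: (((1 AND 0) AND 1) AND (0 AND (1 OR 1))) -> 0
  row 24 [11000]: (((0 AND 1) AND 0) AND (1 AND (0 OR 0))) -> 0
  row 25 [11001]: (((0 AND 1) AND 1) AND (1 AND (0 OR 1))) -> 0
  row 26 [11010]: (((0 AND 1) AND 0) AND (1 AND (1 OR 0))) -> 0
  row 27 [11011]: (((0 AND 1) AND 1) AND (1 AND (1 OR 1))) -> 0
  row 28 [11100]: (((1 AND 1) AND 0) AND (1 AND (0 OR 0))) -> 0
  row 29 [11101]: (((1 AND 1) AND 1) AND (1 AND (0 OR 1))) -> 1
  row 30 [11110]: (((1 AND 1) AND 0) AND (1 AND (1 OR 0))) -> 0
  row 31 [11111]: (((1 AND 1) AND 1) AND (1 AND (1 OR 1))) -> 1
Full result column, 4 rows per line (a,b,c fixed per line; d,e runs 00..11 left to right):
  rows 0-3 [a,b,c=000]: 0000  = hex 0
  rows 4-7 [a,b,c=001]: 0000  = hex 0
  rows 8-11 [a,b,c=010]: 0000  = hex 0
  rows 12-15 [a,b,c=011]: 0101  = hex 5
  rows 16-19 [a,b,c=100]: 0000  = hex 0
  rows 20-23 [a,b,c=101]: 0000  = hex 0
  rows 24-27 [a,b,c=110]: 0000  = hex 0
  rows 28-31 [a,b,c=111]: 0101  = hex 5
Output column (row 0 .. row 31) = 00000000000001010000000000000101
Output column grouped in 4s = 0000 0000 0000 0101 0000 0000 0000 0101 = 0x00050005
Convert to decimal digit by digit (value = value*16 + digit):
  0 -> 0
  0*16 + 0 = 0
  0*16 + 0 = 0
  0*16 + 5 = 5
  5*16 + 0 = 80
  80*16 + 0 = 1280
  1280*16 + 0 = 20480
  20480*16 + 5 = 327685
Decimal = 327685

327685


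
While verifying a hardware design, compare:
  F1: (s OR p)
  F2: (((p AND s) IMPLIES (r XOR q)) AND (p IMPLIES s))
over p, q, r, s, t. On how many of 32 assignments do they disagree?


F1 = (s OR p)
F2 = (((p AND s) IMPLIES (r XOR q)) AND (p IMPLIES s))
Evaluate both on each of 32 rows (bits = p,q,r,s,t):
  row 0 [00000]: F1=0 F2=1 (differ) -> 1
  row 1 [00001]: F1=0 F2=1 (differ) -> 1
  row 2 [00010]: F1=1 F2=1 -> 0
  row 3 [00011]: F1=1 F2=1 -> 0
  row 4 [00100]: F1=0 F2=1 (differ) -> 1
  row 5 [00101]: F1=0 F2=1 (differ) -> 1
  row 6 [00110]: F1=1 F2=1 -> 0
  row 7 [00111]: F1=1 F2=1 -> 0
  row 8 [01000]: F1=0 F2=1 (differ) -> 1
  row 9 [01001]: F1=0 F2=1 (differ) -> 1
  row 10 [01010]: F1=1 F2=1 -> 0
  row 11 [01011]: F1=1 F2=1 -> 0
  row 12 [01100]: F1=0 F2=1 (differ) -> 1
  row 13 [01101]: F1=0 F2=1 (differ) -> 1
  row 14 [01110]: F1=1 F2=1 -> 0
  row 15 [01111]: F1=1 F2=1 -> 0
  row 16 [10000]: F1=1 F2=0 (differ) -> 1
  row 17 [10001]: F1=1 F2=0 (differ) -> 1
  row 18 [10010]: F1=1 F2=0 (differ) -> 1
  row 19 [10011]: F1=1 F2=0 (differ) -> 1
  row 20 [10100]: F1=1 F2=0 (differ) -> 1
  row 21 [10101]: F1=1 F2=0 (differ) -> 1
  row 22 [10110]: F1=1 F2=1 -> 0
  row 23 [10111]: F1=1 F2=1 -> 0
  row 24 [11000]: F1=1 F2=0 (differ) -> 1
  row 25 [11001]: F1=1 F2=0 (differ) -> 1
  row 26 [11010]: F1=1 F2=1 -> 0
  row 27 [11011]: F1=1 F2=1 -> 0
  row 28 [11100]: F1=1 F2=0 (differ) -> 1
  row 29 [11101]: F1=1 F2=0 (differ) -> 1
  row 30 [11110]: F1=1 F2=0 (differ) -> 1
  row 31 [11111]: F1=1 F2=0 (differ) -> 1
Full result column, 8 rows per line (p,q fixed per line; r,s,t runs 000..111 left to right):
  rows 0-7 [p,q=00]: 11001100  (ones: 4)
  rows 8-15 [p,q=01]: 11001100  (ones: 4)
  rows 16-23 [p,q=10]: 11111100  (ones: 6)
  rows 24-31 [p,q=11]: 11001111  (ones: 6)
Disagreements = 4+4+6+6 = 20

20


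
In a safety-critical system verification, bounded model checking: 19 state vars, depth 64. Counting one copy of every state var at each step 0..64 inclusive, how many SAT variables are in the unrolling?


BMC unrolls to depth k, creating one copy of each state var for steps 0..k.
Step count = 64 + 1 = 65 (steps 0 through 64)
Vars per step = 19
Total = 19 * 65 = 1235

1235


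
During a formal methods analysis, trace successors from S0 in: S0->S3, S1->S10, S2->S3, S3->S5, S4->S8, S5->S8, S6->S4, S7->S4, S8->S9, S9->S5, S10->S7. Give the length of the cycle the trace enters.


Trace from S0 until a state repeats:
  S0 -> S3 -> S5 -> S8 -> S9 -> S5
S5 first seen at step 2, revisited at step 5.
Cycle length = 5 - 2 = 3

3


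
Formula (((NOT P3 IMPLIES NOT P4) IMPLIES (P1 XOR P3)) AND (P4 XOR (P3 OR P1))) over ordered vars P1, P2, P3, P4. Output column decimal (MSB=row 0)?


Formula: (((NOT P3 IMPLIES NOT P4) IMPLIES (P1 XOR P3)) AND (P4 XOR (P3 OR P1))) over P1, P2, P3, P4 (16 rows)
Evaluate each row (bits = P1,P2,P3,P4, MSB first):
  row 0 [0000]: (((NOT 0 IMPLIES NOT 0) IMPLIES (0 XOR 0)) AND (0 XOR (0 OR 0))) -> 0
  row 1 [0001]: (((NOT 0 IMPLIES NOT 1) IMPLIES (0 XOR 0)) AND (1 XOR (0 OR 0))) -> 1
  row 2 [0010]: (((NOT 1 IMPLIES NOT 0) IMPLIES (0 XOR 1)) AND (0 XOR (1 OR 0))) -> 1
  row 3 [0011]: (((NOT 1 IMPLIES NOT 1) IMPLIES (0 XOR 1)) AND (1 XOR (1 OR 0))) -> 0
  row 4 [0100]: (((NOT 0 IMPLIES NOT 0) IMPLIES (0 XOR 0)) AND (0 XOR (0 OR 0))) -> 0
  row 5 [0101]: (((NOT 0 IMPLIES NOT 1) IMPLIES (0 XOR 0)) AND (1 XOR (0 OR 0))) -> 1
  row 6 [0110]: (((NOT 1 IMPLIES NOT 0) IMPLIES (0 XOR 1)) AND (0 XOR (1 OR 0))) -> 1
  row 7 [0111]: (((NOT 1 IMPLIES NOT 1) IMPLIES (0 XOR 1)) AND (1 XOR (1 OR 0))) -> 0
  row 8 [1000]: (((NOT 0 IMPLIES NOT 0) IMPLIES (1 XOR 0)) AND (0 XOR (0 OR 1))) -> 1
  row 9 [1001]: (((NOT 0 IMPLIES NOT 1) IMPLIES (1 XOR 0)) AND (1 XOR (0 OR 1))) -> 0
  row 10 [1010]: (((NOT 1 IMPLIES NOT 0) IMPLIES (1 XOR 1)) AND (0 XOR (1 OR 1))) -> 0
  row 11 [1011]: (((NOT 1 IMPLIES NOT 1) IMPLIES (1 XOR 1)) AND (1 XOR (1 OR 1))) -> 0
  row 12 [1100]: (((NOT 0 IMPLIES NOT 0) IMPLIES (1 XOR 0)) AND (0 XOR (0 OR 1))) -> 1
  row 13 [1101]: (((NOT 0 IMPLIES NOT 1) IMPLIES (1 XOR 0)) AND (1 XOR (0 OR 1))) -> 0
  row 14 [1110]: (((NOT 1 IMPLIES NOT 0) IMPLIES (1 XOR 1)) AND (0 XOR (1 OR 1))) -> 0
  row 15 [1111]: (((NOT 1 IMPLIES NOT 1) IMPLIES (1 XOR 1)) AND (1 XOR (1 OR 1))) -> 0
Full result column, 4 rows per line (P1,P2 fixed per line; P3,P4 runs 00..11 left to right):
  rows 0-3 [P1,P2=00]: 0110  = hex 6
  rows 4-7 [P1,P2=01]: 0110  = hex 6
  rows 8-11 [P1,P2=10]: 1000  = hex 8
  rows 12-15 [P1,P2=11]: 1000  = hex 8
Output column (row 0 .. row 15) = 0110011010001000
Output column grouped in 4s = 0110 0110 1000 1000 = 0x6688
Convert to decimal digit by digit (value = value*16 + digit):
  6 -> 6
  6*16 + 6 = 102
  102*16 + 8 = 1640
  1640*16 + 8 = 26248
Decimal = 26248

26248


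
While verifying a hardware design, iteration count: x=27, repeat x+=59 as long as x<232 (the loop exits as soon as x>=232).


Step 1: x goes from 27 toward 232 by 59; the body runs while x<232, so iterations = ceil((bound-start)/step)
Step 2: Distance=205
Step 3: ceil(205/59)=4

4


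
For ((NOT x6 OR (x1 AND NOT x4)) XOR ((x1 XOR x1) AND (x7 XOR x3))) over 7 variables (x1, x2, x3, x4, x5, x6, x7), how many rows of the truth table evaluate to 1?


Formula: ((NOT x6 OR (x1 AND NOT x4)) XOR ((x1 XOR x1) AND (x7 XOR x3))) over 7 vars (128 rows)
Evaluate each row (x1, x2, x3, x4, x5, x6, x7 as bits, MSB first):
  row 0 [0000000]: ((NOT 0 OR (0 AND NOT 0)) XOR ((0 XOR 0) AND (0 XOR 0))) -> 1
  row 1 [0000001]: ((NOT 0 OR (0 AND NOT 0)) XOR ((0 XOR 0) AND (1 XOR 0))) -> 1
  row 2 [0000010]: ((NOT 1 OR (0 AND NOT 0)) XOR ((0 XOR 0) AND (0 XOR 0))) -> 0
  row 3 [0000011]: ((NOT 1 OR (0 AND NOT 0)) XOR ((0 XOR 0) AND (1 XOR 0))) -> 0
  row 4 [0000100]: ((NOT 0 OR (0 AND NOT 0)) XOR ((0 XOR 0) AND (0 XOR 0))) -> 1
  (every remaining row is evaluated the same way; all 128 results are listed next)
Full result column, 8 rows per line (x1,x2,x3,x4 fixed per line; x5,x6,x7 runs 000..111 left to right):
  rows 0-7 [x1,x2,x3,x4=0000]: 11001100  (ones: 4)
  rows 8-15 [x1,x2,x3,x4=0001]: 11001100  (ones: 4)
  rows 16-23 [x1,x2,x3,x4=0010]: 11001100  (ones: 4)
  rows 24-31 [x1,x2,x3,x4=0011]: 11001100  (ones: 4)
  rows 32-39 [x1,x2,x3,x4=0100]: 11001100  (ones: 4)
  rows 40-47 [x1,x2,x3,x4=0101]: 11001100  (ones: 4)
  rows 48-55 [x1,x2,x3,x4=0110]: 11001100  (ones: 4)
  rows 56-63 [x1,x2,x3,x4=0111]: 11001100  (ones: 4)
  rows 64-71 [x1,x2,x3,x4=1000]: 11111111  (ones: 8)
  rows 72-79 [x1,x2,x3,x4=1001]: 11001100  (ones: 4)
  rows 80-87 [x1,x2,x3,x4=1010]: 11111111  (ones: 8)
  rows 88-95 [x1,x2,x3,x4=1011]: 11001100  (ones: 4)
  rows 96-103 [x1,x2,x3,x4=1100]: 11111111  (ones: 8)
  rows 104-111 [x1,x2,x3,x4=1101]: 11001100  (ones: 4)
  rows 112-119 [x1,x2,x3,x4=1110]: 11111111  (ones: 8)
  rows 120-127 [x1,x2,x3,x4=1111]: 11001100  (ones: 4)
Count of 1-rows = 4+4+4+4+4+4+4+4+8+4+8+4+8+4+8+4 = 80

80


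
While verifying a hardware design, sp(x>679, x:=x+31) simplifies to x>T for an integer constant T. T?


Formula: sp(P, x:=E) = exists old_x. (x = E[old_x/x]) AND P[old_x/x] (old_x is the value of x before the assignment; eliminate old_x by solving x = E[old_x/x] for old_x)
Step 1: Precondition P: x>679, i.e. old_x > 679
Step 2: Assignment gives x = old_x + 31, so old_x = x - 31
Step 3: Substitute into P: x - 31 > 679
Step 4: Simplify: x > 679+31 = 710

710


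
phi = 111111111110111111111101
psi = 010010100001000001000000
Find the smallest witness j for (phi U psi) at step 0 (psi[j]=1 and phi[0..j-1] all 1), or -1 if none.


(phi U psi) at 0: need smallest j with psi[j]=1 and phi[i]=1 for all i in [0,j).
Scan from step 0:
  step 0: phi=1, psi=0 -> continue
  step 1: psi=1 and phi held for [0,1) -> witness found
Witness step = 1

1


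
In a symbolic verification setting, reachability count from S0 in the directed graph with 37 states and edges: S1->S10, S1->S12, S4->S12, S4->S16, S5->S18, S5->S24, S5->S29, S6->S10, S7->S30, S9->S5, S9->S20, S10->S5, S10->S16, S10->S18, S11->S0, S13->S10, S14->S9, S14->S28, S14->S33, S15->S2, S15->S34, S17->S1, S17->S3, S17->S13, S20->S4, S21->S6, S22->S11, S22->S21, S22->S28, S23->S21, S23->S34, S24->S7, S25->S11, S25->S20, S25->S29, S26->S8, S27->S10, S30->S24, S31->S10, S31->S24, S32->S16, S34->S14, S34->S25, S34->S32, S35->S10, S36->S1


BFS from S0:
  layer 0: {S0}
Reachable set: {S0}
Count = 1

1


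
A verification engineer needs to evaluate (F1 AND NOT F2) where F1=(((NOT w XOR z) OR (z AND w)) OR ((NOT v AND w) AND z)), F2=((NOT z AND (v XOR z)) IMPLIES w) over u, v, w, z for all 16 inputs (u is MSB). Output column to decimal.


F1 = (((NOT w XOR z) OR (z AND w)) OR ((NOT v AND w) AND z))
F2 = ((NOT z AND (v XOR z)) IMPLIES w)
Counterexample to F1=>F2 is where F1=1 and F2=0.
Evaluate each row (bits = u,v,w,z, MSB first):
  row 0 [0000]: F1=1 F2=1 -> F1&~F2 -> 0
  row 1 [0001]: F1=0 F2=1 -> F1&~F2 -> 0
  row 2 [0010]: F1=0 F2=1 -> F1&~F2 -> 0
  row 3 [0011]: F1=1 F2=1 -> F1&~F2 -> 0
  row 4 [0100]: F1=1 F2=0 -> F1&~F2 -> 1
  row 5 [0101]: F1=0 F2=1 -> F1&~F2 -> 0
  row 6 [0110]: F1=0 F2=1 -> F1&~F2 -> 0
  row 7 [0111]: F1=1 F2=1 -> F1&~F2 -> 0
  row 8 [1000]: F1=1 F2=1 -> F1&~F2 -> 0
  row 9 [1001]: F1=0 F2=1 -> F1&~F2 -> 0
  row 10 [1010]: F1=0 F2=1 -> F1&~F2 -> 0
  row 11 [1011]: F1=1 F2=1 -> F1&~F2 -> 0
  row 12 [1100]: F1=1 F2=0 -> F1&~F2 -> 1
  row 13 [1101]: F1=0 F2=1 -> F1&~F2 -> 0
  row 14 [1110]: F1=0 F2=1 -> F1&~F2 -> 0
  row 15 [1111]: F1=1 F2=1 -> F1&~F2 -> 0
Full result column, 4 rows per line (u,v fixed per line; w,z runs 00..11 left to right):
  rows 0-3 [u,v=00]: 0000  = hex 0
  rows 4-7 [u,v=01]: 1000  = hex 8
  rows 8-11 [u,v=10]: 0000  = hex 0
  rows 12-15 [u,v=11]: 1000  = hex 8
Counterexample vector (row 0 .. row 15) = 0000100000001000
Output column grouped in 4s = 0000 1000 0000 1000 = 0x0808
Convert to decimal digit by digit (value = value*16 + digit):
  0 -> 0
  0*16 + 8 = 8
  8*16 + 0 = 128
  128*16 + 8 = 2056
Decimal = 2056

2056


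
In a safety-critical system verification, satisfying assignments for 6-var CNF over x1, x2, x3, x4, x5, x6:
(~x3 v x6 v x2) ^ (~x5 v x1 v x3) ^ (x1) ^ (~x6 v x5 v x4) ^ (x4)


CNF with 5 clauses over 6 vars (64 assignments).
An assignment satisfies CNF iff every clause has >=1 true literal.
Check each row (bits = x1,x2,x3,x4,x5,x6; clause T/F shown):
  row 0 [000000]: clauses=TTFTF -> 0
  row 1 [000001]: clauses=TTFFF -> 0
  row 2 [000010]: clauses=TFFTF -> 0
  row 3 [000011]: clauses=TFFTF -> 0
  row 4 [000100]: clauses=TTFTT -> 0
  (every remaining row is evaluated the same way; all 64 results are listed next)
Full result column, 8 rows per line (x1,x2,x3 fixed per line; x4,x5,x6 runs 000..111 left to right):
  rows 0-7 [x1,x2,x3=000]: 00000000  (ones: 0)
  rows 8-15 [x1,x2,x3=001]: 00000000  (ones: 0)
  rows 16-23 [x1,x2,x3=010]: 00000000  (ones: 0)
  rows 24-31 [x1,x2,x3=011]: 00000000  (ones: 0)
  rows 32-39 [x1,x2,x3=100]: 00001111  (ones: 4)
  rows 40-47 [x1,x2,x3=101]: 00000101  (ones: 2)
  rows 48-55 [x1,x2,x3=110]: 00001111  (ones: 4)
  rows 56-63 [x1,x2,x3=111]: 00001111  (ones: 4)
Satisfying assignments = 0+0+0+0+4+2+4+4 = 14

14


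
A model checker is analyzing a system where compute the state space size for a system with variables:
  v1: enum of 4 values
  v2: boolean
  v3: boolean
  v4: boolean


State space = product of domain sizes of all variables.
Domain sizes:
  v1 (enum of 4 values): 4
  v2 (boolean): 2
  v3 (boolean): 2
  v4 (boolean): 2
Product = 4 * 2 * 2 * 2 = 32

32


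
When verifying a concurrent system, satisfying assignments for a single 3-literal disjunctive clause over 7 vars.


Step 1: Total=2^7=128
Step 2: Unsat when all 3 false: 2^4=16
Step 3: Sat=128-16=112

112


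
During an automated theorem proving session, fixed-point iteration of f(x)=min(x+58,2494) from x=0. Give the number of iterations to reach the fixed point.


Step 1: x=0, cap=2494, increment=58
Step 2: x grows by 58 each step until capped at 2494; fixed point is x=2494
Step 3: iterations = ceil(2494/58) = 43

43


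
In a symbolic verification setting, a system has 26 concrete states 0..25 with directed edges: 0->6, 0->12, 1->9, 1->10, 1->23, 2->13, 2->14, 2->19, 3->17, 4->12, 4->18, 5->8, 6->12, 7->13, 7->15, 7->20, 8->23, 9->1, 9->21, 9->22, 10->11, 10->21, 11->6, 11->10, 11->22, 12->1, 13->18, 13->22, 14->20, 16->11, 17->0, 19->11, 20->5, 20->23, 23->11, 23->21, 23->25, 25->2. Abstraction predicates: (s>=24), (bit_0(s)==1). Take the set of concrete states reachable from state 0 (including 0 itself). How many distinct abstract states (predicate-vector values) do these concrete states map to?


BFS from 0:
Concrete reachable: {0, 1, 2, 5, 6, 8, 9, 10, 11, 12, 13, 14, 18, 19, 20, 21, 22, 23, 25}
Abstract via predicates (s>=24), (bit_0(s)==1):
  (0,0) <- {0, 2, 6, 8, 10, 12, 14, 18, 20, 22}
  (0,1) <- {1, 5, 9, 11, 13, 19, 21, 23}
  (1,1) <- {25}
Distinct abstract states = 3

3


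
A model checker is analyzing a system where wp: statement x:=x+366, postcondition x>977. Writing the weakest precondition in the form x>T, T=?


Formula: wp(x:=E, P) = P[E/x] (substitute E for x in postcondition)
Step 1: Postcondition: x>977
Step 2: Substitute x+366 for x: x+366>977
Step 3: Solve for x: x > 977-366 = 611

611


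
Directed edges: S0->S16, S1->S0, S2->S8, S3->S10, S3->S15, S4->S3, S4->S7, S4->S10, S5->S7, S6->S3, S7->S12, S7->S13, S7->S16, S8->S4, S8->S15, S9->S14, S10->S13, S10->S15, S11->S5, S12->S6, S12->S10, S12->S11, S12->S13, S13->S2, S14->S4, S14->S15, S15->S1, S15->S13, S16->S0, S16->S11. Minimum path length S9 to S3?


BFS layer-by-layer from S9:
  dist 0: {S9}
  dist 1: {S14}
  dist 2: {S4, S15}
  dist 3: {S1, S3, S7, S10, S13}
  -> S3 reached at distance 3
Shortest path length = 3

3


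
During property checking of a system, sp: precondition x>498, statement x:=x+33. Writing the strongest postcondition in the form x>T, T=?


Formula: sp(P, x:=E) = exists old_x. (x = E[old_x/x]) AND P[old_x/x] (old_x is the value of x before the assignment; eliminate old_x by solving x = E[old_x/x] for old_x)
Step 1: Precondition P: x>498, i.e. old_x > 498
Step 2: Assignment gives x = old_x + 33, so old_x = x - 33
Step 3: Substitute into P: x - 33 > 498
Step 4: Simplify: x > 498+33 = 531

531
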